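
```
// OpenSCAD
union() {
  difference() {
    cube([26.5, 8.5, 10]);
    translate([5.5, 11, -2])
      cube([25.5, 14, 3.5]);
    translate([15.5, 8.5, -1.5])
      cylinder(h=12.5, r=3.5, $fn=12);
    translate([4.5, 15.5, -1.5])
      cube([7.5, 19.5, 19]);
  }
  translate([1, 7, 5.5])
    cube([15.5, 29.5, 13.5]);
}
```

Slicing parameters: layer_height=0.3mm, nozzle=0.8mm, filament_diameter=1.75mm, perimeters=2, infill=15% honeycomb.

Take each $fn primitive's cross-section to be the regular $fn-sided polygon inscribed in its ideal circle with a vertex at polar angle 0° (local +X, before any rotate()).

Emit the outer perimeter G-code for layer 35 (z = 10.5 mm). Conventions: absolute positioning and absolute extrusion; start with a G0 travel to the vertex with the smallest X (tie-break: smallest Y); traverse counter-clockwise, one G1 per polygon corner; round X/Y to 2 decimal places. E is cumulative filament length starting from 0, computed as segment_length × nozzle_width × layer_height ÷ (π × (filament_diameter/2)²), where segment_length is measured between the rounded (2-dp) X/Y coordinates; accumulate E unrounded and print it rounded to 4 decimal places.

At z = 10.5 mm: the cube is absent (z outside [0, 10]); the cube at (5.5, 11) is absent (z outside [-2, 1.5]); the r=3.5 cylinder at (15.5, 8.5) gives a regular 12-gon of circumradius 3.5 (constant along its height); the cube at (4.5, 15.5) (footprint 7.5×19.5) is included at this height; Taking the first minus the rest: the first operand is absent here, so nothing remains; the cube at (1, 7) (footprint 15.5×29.5) is included at this height; Merging all regions: only the 15.5×29.5 cube at (1, 7) is present, so the union is just that shape — 1 connected region. The outline is a single polygon with 4 vertices. Extrusion per mm of travel: 0.8 × 0.3 / (π × 0.875²) = 0.099780. Accumulating E over each segment gives final E = 8.9802.

G0 X1.00 Y7.00 Z10.50
G1 X16.50 Y7.00 E1.5466
G1 X16.50 Y36.50 E4.4901
G1 X1.00 Y36.50 E6.0367
G1 X1.00 Y7.00 E8.9802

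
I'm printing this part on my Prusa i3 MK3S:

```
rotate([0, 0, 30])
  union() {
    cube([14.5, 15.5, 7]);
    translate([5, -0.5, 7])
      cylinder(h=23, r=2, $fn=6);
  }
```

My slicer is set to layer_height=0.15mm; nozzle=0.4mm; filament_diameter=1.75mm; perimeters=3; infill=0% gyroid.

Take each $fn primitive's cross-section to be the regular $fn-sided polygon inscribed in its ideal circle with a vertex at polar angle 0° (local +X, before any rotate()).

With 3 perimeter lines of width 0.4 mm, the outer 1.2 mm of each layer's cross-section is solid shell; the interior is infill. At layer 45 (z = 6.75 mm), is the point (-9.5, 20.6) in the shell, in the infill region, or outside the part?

outside

At z = 6.75 mm: the 14.5×15.5 cube contributes its full rectangle; the cylinder at (5, -0.5) is absent (z outside [7, 30]); Combining (union): only the 14.5×15.5 cube is present, so the union is just that shape — 1 connected region; (rotated 30° about Z; rotation is an isometry so areas/perimeters/island counts are preserved). Overall, the cross-section is a single solid region. Undo the 30° rotation: the query point maps to (2.073, 22.590) in the un-rotated model frame. The nearest boundary edge runs (14.50, 15.50)→(0.00, 15.50); distance from the point to it = 7.09 mm. The point is not inside any of the regions above, so it lies outside the cross-section (7.09 mm from the nearest boundary).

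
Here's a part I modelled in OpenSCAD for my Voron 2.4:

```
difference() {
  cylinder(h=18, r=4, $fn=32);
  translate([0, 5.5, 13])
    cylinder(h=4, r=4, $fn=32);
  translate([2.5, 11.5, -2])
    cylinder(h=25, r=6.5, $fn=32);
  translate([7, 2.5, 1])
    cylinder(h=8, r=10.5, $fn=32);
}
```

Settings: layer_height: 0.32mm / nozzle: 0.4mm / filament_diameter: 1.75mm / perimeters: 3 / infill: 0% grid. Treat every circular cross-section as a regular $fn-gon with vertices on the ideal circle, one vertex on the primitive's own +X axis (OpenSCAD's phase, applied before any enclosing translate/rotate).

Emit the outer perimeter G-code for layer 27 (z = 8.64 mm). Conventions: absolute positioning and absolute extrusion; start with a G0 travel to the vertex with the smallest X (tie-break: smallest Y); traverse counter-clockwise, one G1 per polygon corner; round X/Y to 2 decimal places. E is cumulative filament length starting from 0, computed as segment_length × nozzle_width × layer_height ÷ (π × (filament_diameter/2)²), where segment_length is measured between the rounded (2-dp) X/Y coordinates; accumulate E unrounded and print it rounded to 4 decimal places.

G0 X-4.00 Y0.00 Z8.64
G1 X-3.92 Y-0.78 E0.0417
G1 X-3.70 Y-1.53 E0.0833
G1 X-3.33 Y-2.22 E0.1250
G1 X-2.83 Y-2.83 E0.1670
G1 X-2.22 Y-3.33 E0.2089
G1 X-1.53 Y-3.70 E0.2506
G1 X-1.40 Y-3.73 E0.2577
G1 X-1.73 Y-3.33 E0.2853
G1 X-2.70 Y-1.52 E0.3946
G1 X-3.30 Y0.45 E0.5042
G1 X-3.45 Y1.99 E0.5865
G1 X-3.70 Y1.53 E0.6144
G1 X-3.92 Y0.78 E0.6560
G1 X-4.00 Y0.00 E0.6977

At z = 8.64 mm: the r=4 cylinder gives a regular 32-gon of circumradius 4 (constant along its height); the cylinder at (0, 5.5) is not intersected at this z (z outside [13, 17]); the cylinder at (2.5, 11.5): section is a regular 32-gon, circumradius r=6.5; the r=10.5 cylinder at (7, 2.5) contributes a regular 32-gon of circumradius 10.5; After the difference (first − rest): starting from the r=4 cylinder, the r=6.5 cylinder at (2.5, 11.5) misses the remaining region (no effect); the r=10.5 cylinder at (7, 2.5) partially overlaps it — only the 45.85 mm² overlap (of its 344.14 mm²) is removed, clipping the outline — 1 connected region. The outline is a single polygon with 14 vertices. Extrusion per mm of travel: 0.4 × 0.32 / (π × 0.875²) = 0.053216. Accumulating E over each segment gives final E = 0.6977.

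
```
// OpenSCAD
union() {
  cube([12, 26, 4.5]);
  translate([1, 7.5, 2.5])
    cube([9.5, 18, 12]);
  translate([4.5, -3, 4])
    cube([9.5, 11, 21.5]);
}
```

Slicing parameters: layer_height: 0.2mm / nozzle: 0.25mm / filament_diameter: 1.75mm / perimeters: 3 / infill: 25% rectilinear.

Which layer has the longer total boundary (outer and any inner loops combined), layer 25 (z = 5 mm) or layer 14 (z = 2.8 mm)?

Layer 25 (z = 5): the cube is not intersected at this z (z outside [0, 4.5]); the cube at (1, 7.5) (footprint 9.5×18) is included at this height (perimeter 55.00 mm); the cube at (4.5, -3) (footprint 9.5×11) is included at this height (perimeter 41.00 mm); Merging all regions: the regions partially overlap (shared area 3.00 mm²), so the edge portions inside another operand are dropped and the merged outline is re-measured after clipping — boundary = 83.00 mm. So its perimeter = 83.00 mm. Layer 14 (z = 2.8): the 12×26 cube contributes its full rectangle (perimeter 76.00 mm); the cube at (1, 7.5) (footprint 9.5×18) is included at this height (perimeter 55.00 mm); the cube at (4.5, -3) does not reach this height (z outside [4, 25.5]); Taking the union: the 9.5×18 cube at (1, 7.5) lies entirely inside the 12×26 cube, so the union is just the 12×26 cube — boundary = 76.00 mm. So its perimeter = 76.00 mm. Layer 25 is larger (83.00 vs 76.00 mm).

layer 25 (z = 5 mm)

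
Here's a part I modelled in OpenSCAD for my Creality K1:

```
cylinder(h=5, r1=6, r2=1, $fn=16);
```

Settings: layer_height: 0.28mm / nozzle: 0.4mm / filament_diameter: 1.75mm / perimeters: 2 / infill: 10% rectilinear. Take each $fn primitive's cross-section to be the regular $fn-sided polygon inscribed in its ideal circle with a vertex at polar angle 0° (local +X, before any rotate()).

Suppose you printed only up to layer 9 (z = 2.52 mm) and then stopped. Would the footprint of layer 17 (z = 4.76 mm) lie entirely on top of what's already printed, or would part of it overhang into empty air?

entirely on top

Compare the two slices. At z = 2.52: the cone: at t=0.504 of its height the radius interpolates to r₁+(r₂−r₁)t = 3.480, giving a regular 16-gon of that circumradius (area = (16/2)·3.480²·sin(360°/16) = 37.08 mm²). At z = 4.76: the cone (r1=6→r2=1) has section circumradius 1.240 here — a regular 16-gon (area = (16/2)·1.240²·sin(360°/16) = 4.71 mm²). Checking containment: the cross-section at z = 4.76 is a subset of the cross-section at z = 2.52.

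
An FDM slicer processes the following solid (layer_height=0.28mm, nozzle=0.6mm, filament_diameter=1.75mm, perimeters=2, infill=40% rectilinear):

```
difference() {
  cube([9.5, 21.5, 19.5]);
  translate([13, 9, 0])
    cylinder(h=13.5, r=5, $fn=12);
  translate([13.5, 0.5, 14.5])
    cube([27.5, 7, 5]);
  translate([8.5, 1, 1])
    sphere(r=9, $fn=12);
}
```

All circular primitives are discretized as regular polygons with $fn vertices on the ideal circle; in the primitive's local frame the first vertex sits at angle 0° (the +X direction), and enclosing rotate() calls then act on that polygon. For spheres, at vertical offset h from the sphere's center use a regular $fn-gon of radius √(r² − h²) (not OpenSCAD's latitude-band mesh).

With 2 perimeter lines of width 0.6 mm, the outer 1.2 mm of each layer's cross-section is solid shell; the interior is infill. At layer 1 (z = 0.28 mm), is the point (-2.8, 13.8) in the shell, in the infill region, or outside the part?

outside

At z = 0.28 mm: the cube (footprint 9.5×21.5) is included at this height; the r=5 cylinder at (13, 9) contributes a regular 12-gon of circumradius 5; the cube at (13.5, 0.5) does not reach this height (z outside [14.5, 19.5]); the r=9 sphere at (8.5, 1) contributes a regular 12-gon of circumradius √(9²−0.72²) = 8.971; Taking the first minus the rest: starting from the 9.5×21.5 cube, the r=5 cylinder at (13, 9) partially overlaps it — only the 6.51 mm² overlap (of its 75.00 mm²) is removed, clipping the outline; the r=9 sphere at (8.5, 1) partially overlaps it — only the 73.84 mm² overlap (of its 241.44 mm²) is removed, clipping the outline — 1 connected region. Overall, the cross-section is a single solid region. The nearest boundary edge runs (0.00, 2.76)→(0.00, 21.50); distance from the point to it = 2.80 mm. The point is not inside any of the regions above, so it lies outside the cross-section (2.80 mm from the nearest boundary).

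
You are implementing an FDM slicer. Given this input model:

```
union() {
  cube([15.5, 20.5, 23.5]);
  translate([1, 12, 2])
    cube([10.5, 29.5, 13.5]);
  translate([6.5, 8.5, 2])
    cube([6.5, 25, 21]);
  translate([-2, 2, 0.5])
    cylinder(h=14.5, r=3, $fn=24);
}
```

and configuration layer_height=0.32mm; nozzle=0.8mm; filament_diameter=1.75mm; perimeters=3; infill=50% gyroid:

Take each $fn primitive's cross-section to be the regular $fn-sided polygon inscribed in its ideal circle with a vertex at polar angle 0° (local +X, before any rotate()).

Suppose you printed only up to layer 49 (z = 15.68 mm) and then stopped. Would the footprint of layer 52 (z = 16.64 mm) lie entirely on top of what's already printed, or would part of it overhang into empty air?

Compare the two slices. At z = 15.68: the cube is present — its section is the full 15.5×20.5 rectangle (area 317.75 mm²); the cube at (1, 12) is not intersected at this z (z outside [2, 15.5]); the 6.5×25 cube at (6.5, 8.5) contributes its full rectangle (area 162.50 mm²); the cylinder at (-2, 2) is absent (z outside [0.5, 15]); Combining (union): the regions partially overlap — summed areas 480.25 mm² minus the doubly-counted overlap 78.00 mm² gives 402.25 mm² — area = 402.25 mm². At z = 16.64: the 15.5×20.5 cube contributes its full rectangle (area 317.75 mm²); the cube at (1, 12) is not intersected at this z (z outside [2, 15.5]); the cube at (6.5, 8.5) is present — its section is the full 6.5×25 rectangle (area 162.50 mm²); the cylinder at (-2, 2) is absent (z outside [0.5, 15]); Combining (union): the regions partially overlap — summed areas 480.25 mm² minus the doubly-counted overlap 78.00 mm² gives 402.25 mm² — area = 402.25 mm². Checking containment: the cross-section at z = 16.64 is a subset of the cross-section at z = 15.68.

entirely on top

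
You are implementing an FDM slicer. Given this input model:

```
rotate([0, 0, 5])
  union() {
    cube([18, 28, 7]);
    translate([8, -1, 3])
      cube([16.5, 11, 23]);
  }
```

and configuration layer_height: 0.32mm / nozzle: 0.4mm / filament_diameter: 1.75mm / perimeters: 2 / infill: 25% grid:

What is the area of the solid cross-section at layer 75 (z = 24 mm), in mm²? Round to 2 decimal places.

At z = 24 mm: the cube is absent (z outside [0, 7]); the 16.5×11 cube at (8, -1) contributes its full rectangle (area 181.50 mm²); Combining (union): only the 16.5×11 cube at (8, -1) is present, so the union is just that shape — area = 181.50 mm²; (whole slice rotated 5° about Z — lengths, areas and connectivity unchanged). Overall, the cross-section is a single solid region. Net area = 181.50 mm².

181.50 mm²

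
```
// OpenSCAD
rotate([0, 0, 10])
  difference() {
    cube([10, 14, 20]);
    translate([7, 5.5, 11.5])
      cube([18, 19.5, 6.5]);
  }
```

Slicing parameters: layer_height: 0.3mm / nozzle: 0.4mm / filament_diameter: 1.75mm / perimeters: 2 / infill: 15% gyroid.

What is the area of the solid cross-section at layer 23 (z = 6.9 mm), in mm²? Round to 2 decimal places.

At z = 6.9 mm: the cube (footprint 10×14) is included at this height (area 140.00 mm²); the cube at (7, 5.5) does not reach this height (z outside [11.5, 18]); Subtracting the remaining from the first: none of the subtracted shapes is present at this height, so the 10×14 cube is unchanged — area = 140.00 mm²; (rotated 10° about Z; rotation is an isometry so areas/perimeters/island counts are preserved). Overall, the cross-section is a single solid region. Net area = 140.00 mm².

140.00 mm²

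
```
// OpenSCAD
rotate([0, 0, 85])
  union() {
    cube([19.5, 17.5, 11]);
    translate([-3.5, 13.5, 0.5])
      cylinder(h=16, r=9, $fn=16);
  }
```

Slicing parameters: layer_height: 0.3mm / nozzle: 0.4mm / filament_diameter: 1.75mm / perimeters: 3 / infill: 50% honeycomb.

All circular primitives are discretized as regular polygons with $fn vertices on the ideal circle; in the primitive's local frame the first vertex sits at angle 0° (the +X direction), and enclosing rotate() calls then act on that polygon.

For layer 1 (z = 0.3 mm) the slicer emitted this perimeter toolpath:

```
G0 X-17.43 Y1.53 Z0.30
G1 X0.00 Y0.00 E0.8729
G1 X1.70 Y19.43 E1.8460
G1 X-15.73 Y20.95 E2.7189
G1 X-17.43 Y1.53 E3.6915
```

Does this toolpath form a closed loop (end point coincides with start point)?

yes

Start point (G0): (-17.43, 1.53). End point (last G1): the path returns to the start — closed.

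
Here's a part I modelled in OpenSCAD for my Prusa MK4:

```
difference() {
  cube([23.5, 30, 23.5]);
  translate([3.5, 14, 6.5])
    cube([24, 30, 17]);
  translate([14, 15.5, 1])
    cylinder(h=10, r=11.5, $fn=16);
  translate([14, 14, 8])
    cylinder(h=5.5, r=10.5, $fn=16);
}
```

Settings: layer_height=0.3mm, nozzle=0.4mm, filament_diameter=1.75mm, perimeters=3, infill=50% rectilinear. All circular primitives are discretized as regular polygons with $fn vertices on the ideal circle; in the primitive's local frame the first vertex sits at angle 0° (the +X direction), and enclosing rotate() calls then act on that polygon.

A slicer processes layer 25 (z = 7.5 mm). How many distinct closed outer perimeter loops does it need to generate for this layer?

1

At z = 7.5 mm: the 23.5×30 cube contributes its full rectangle; the cube at (3.5, 14) (footprint 24×30) is included at this height; the r=11.5 cylinder at (14, 15.5) contributes a regular 16-gon of circumradius 11.5; the cylinder at (14, 14) is not intersected at this z (z outside [8, 13.5]); Taking the first minus the rest: starting from the 23.5×30 cube, the 24×30 cube at (3.5, 14) partially overlaps it — only the 320.00 mm² overlap (of its 720.00 mm²) is removed, clipping the outline; the r=11.5 cylinder at (14, 15.5) partially overlaps it — only the 167.10 mm² overlap (of its 404.88 mm²) is removed, clipping the outline — 1 connected region. The result has 1 disconnected region.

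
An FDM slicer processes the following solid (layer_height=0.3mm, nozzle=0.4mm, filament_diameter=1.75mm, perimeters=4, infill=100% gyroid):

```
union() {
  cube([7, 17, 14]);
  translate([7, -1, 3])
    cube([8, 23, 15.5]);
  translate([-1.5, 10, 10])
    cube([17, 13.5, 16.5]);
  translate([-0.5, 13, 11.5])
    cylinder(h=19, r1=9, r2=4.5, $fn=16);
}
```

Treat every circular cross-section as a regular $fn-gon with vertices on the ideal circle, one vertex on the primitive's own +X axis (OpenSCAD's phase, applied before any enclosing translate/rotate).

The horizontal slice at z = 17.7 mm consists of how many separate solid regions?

At z = 17.7 mm: the cube is absent (z outside [0, 14]); the cube at (7, -1) is present — its section is the full 8×23 rectangle; the cube at (-1.5, 10) (footprint 17×13.5) is included at this height; the cone at (-0.5, 13): at t=0.326 of its height the radius interpolates to r₁+(r₂−r₁)t = 7.532, giving a regular 16-gon of that circumradius; Taking the union: the regions partially overlap (shared area 171.54 mm²), so overlapping operands fuse into one piece — 1 connected region. The result has 1 disconnected region.

1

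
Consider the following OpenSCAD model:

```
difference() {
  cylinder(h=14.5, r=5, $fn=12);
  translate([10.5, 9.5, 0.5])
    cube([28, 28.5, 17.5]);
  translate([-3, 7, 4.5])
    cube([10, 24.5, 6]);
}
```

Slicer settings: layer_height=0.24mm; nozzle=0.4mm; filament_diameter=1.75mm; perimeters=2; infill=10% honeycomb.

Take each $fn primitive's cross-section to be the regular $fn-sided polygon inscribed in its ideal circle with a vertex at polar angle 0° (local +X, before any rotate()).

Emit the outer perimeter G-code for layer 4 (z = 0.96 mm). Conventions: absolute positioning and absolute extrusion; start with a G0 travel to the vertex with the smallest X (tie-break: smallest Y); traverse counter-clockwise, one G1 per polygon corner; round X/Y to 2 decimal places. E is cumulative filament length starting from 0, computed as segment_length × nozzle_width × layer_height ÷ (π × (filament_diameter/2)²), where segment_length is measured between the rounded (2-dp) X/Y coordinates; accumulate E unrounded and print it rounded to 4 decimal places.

G0 X-5.00 Y0.00 Z0.96
G1 X-4.33 Y-2.50 E0.1033
G1 X-2.50 Y-4.33 E0.2066
G1 X0.00 Y-5.00 E0.3099
G1 X2.50 Y-4.33 E0.4132
G1 X4.33 Y-2.50 E0.5165
G1 X5.00 Y0.00 E0.6198
G1 X4.33 Y2.50 E0.7231
G1 X2.50 Y4.33 E0.8264
G1 X0.00 Y5.00 E0.9297
G1 X-2.50 Y4.33 E1.0330
G1 X-4.33 Y2.50 E1.1363
G1 X-5.00 Y0.00 E1.2396

At z = 0.96 mm: the r=5 cylinder gives a regular 12-gon of circumradius 5 (constant along its height); the 28×28.5 cube at (10.5, 9.5) contributes its full rectangle; the cube at (-3, 7) is not intersected at this z (z outside [4.5, 10.5]); After the difference (first − rest): starting from the r=5 cylinder, the 28×28.5 cube at (10.5, 9.5) misses the remaining region (no effect) — 1 connected region. The outline is a single polygon with 12 vertices. Extrusion per mm of travel: 0.4 × 0.24 / (π × 0.875²) = 0.039912. Accumulating E over each segment gives final E = 1.2396.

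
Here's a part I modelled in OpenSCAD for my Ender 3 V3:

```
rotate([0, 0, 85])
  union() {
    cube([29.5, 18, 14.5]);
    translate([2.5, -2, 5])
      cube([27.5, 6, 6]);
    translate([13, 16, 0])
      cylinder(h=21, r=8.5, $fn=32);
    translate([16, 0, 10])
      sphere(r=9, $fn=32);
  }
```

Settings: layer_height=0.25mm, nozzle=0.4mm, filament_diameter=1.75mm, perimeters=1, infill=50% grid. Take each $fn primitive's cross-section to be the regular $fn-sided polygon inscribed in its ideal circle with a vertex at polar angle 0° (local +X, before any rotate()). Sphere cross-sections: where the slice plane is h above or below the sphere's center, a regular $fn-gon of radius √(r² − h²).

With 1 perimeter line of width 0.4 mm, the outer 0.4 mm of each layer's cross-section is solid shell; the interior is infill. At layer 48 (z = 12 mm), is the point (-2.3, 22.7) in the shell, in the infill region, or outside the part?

At z = 12 mm: the cube is present — its section is the full 29.5×18 rectangle; the cube at (2.5, -2) is absent (z outside [5, 11]); the r=8.5 cylinder at (13, 16) gives a regular 32-gon of circumradius 8.5 (constant along its height); the r=9 sphere at (16, 0) contributes a regular 32-gon of circumradius √(9²−2²) = 8.775; Taking the union: the regions partially overlap (shared area 266.52 mm²), so overlapping operands fuse into one piece — 1 connected region; (rotated 85° about Z; rotation is an isometry so areas/perimeters/island counts are preserved). Overall, the cross-section is a single solid region. Undo the 85° rotation: the query point maps to (22.413, 4.270) in the un-rotated model frame. The nearest boundary edge runs (29.50, 0.00)→(24.77, 0.00); distance from the point to it = 4.88 mm. The point is inside the cross-section and 4.88 mm from the nearest boundary — more than the 0.4 mm shell width (1 × 0.4), so it's in the infill interior.

infill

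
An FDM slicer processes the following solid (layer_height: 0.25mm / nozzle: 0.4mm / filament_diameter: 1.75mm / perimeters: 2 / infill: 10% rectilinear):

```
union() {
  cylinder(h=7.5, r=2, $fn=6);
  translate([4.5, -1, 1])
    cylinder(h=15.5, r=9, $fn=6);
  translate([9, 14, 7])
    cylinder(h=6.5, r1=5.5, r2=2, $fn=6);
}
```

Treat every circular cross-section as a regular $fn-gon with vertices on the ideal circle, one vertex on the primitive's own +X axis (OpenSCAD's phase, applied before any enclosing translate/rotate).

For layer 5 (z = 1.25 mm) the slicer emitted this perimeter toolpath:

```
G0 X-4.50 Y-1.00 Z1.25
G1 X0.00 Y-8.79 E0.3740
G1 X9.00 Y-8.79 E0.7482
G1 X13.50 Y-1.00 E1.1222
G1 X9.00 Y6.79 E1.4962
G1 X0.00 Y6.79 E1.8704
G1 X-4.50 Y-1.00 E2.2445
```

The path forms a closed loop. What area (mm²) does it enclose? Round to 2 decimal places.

Apply the shoelace formula to the sequence of (X, Y) vertices; enclosed area = 210.33 mm².

210.33 mm²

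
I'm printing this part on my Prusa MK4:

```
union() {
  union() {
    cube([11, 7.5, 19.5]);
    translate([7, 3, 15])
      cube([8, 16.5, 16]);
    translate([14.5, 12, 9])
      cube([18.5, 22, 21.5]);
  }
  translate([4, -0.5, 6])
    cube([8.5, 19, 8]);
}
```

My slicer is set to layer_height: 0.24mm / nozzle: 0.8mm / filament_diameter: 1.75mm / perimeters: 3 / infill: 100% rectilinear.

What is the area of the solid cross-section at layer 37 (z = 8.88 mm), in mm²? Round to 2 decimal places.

191.50 mm²

At z = 8.88 mm: the 11×7.5 cube contributes its full rectangle (area 82.50 mm²); the cube at (7, 3) does not reach this height (z outside [15, 31]); the cube at (14.5, 12) does not reach this height (z outside [9, 30.5]); Combining (union): only the 11×7.5 cube is present, so the union is just that shape — area = 82.50 mm²; the 8.5×19 cube at (4, -0.5) contributes its full rectangle (area 161.50 mm²); Taking the union: the regions partially overlap — summed areas 244.00 mm² minus the doubly-counted overlap 52.50 mm² gives 191.50 mm² — area = 191.50 mm². Overall, the cross-section is a single solid region. Net area = 191.50 mm².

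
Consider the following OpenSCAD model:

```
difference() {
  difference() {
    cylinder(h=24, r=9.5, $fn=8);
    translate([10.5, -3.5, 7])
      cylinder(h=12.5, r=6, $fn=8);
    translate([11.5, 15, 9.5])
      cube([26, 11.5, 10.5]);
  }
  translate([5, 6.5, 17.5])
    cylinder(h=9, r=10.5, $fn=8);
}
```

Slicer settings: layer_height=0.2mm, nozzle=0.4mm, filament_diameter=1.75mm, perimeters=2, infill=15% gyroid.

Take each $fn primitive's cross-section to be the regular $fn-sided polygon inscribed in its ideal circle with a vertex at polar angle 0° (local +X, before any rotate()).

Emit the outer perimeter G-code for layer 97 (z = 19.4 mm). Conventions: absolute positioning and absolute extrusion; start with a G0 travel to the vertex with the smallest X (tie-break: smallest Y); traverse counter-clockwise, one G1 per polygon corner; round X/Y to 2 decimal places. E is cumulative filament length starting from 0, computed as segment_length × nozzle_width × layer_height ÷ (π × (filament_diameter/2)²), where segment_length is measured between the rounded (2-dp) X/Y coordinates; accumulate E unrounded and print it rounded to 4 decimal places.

At z = 19.4 mm: the r=9.5 cylinder contributes a regular 8-gon of circumradius 9.5; the cylinder at (10.5, -3.5): section is a regular 8-gon, circumradius r=6; the cube at (11.5, 15) is present — its section is the full 26×11.5 rectangle; Subtracting the remaining from the first: starting from the r=9.5 cylinder, the r=6 cylinder at (10.5, -3.5) partially overlaps it — only the 23.63 mm² overlap (of its 101.82 mm²) is removed, clipping the outline; the 26×11.5 cube at (11.5, 15) misses the remaining region (no effect) — 1 connected region; the cylinder at (5, 6.5): section is a regular 8-gon, circumradius r=10.5; Subtracting the remaining from the first: starting from the result so far, the r=10.5 cylinder at (5, 6.5) partially overlaps it — only the 116.06 mm² overlap (of its 311.83 mm²) is removed, clipping the outline — 1 connected region. The outline is a single polygon with 9 vertices. Extrusion per mm of travel: 0.4 × 0.2 / (π × 0.875²) = 0.033260. Accumulating E over each segment gives final E = 1.6645.

G0 X-9.50 Y0.00 Z19.40
G1 X-6.72 Y-6.72 E0.2419
G1 X0.00 Y-9.50 E0.4838
G1 X5.96 Y-7.03 E0.6983
G1 X4.65 Y-3.85 E0.8127
G1 X-2.42 Y-0.92 E1.0673
G1 X-5.50 Y6.50 E1.3345
G1 X-5.14 Y7.37 E1.3658
G1 X-6.72 Y6.72 E1.4226
G1 X-9.50 Y0.00 E1.6645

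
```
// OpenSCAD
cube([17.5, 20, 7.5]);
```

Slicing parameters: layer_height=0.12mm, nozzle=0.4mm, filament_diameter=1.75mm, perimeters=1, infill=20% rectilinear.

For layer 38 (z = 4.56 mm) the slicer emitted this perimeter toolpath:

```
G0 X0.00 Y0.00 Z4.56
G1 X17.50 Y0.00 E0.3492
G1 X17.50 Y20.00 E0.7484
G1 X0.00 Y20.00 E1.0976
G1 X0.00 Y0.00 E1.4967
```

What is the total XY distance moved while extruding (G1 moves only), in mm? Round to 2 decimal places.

75.00 mm

Sum the Euclidean lengths of each G1 segment: total = 75.00 mm.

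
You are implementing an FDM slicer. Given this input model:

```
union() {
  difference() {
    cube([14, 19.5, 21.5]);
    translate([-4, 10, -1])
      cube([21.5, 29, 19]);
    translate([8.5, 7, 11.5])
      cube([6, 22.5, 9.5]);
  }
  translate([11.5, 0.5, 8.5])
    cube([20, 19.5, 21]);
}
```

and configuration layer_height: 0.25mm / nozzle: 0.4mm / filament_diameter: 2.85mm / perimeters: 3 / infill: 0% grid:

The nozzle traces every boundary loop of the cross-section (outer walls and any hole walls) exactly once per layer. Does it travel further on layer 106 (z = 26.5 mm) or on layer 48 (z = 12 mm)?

Layer 106 (z = 26.5): the cube does not reach this height (z outside [0, 21.5]); the cube at (-4, 10) is not intersected at this z (z outside [-1, 18]); the cube at (8.5, 7) does not reach this height (z outside [11.5, 21]); After the difference (first − rest): the first operand is absent here, so nothing remains; the cube at (11.5, 0.5) is present — its section is the full 20×19.5 rectangle (perimeter 79.00 mm); Merging all regions: only the 20×19.5 cube at (11.5, 0.5) is present, so the union is just that shape — boundary = 79.00 mm. So its perimeter = 79.00 mm. Layer 48 (z = 12): the cube is present — its section is the full 14×19.5 rectangle (perimeter 67.00 mm); the 21.5×29 cube at (-4, 10) contributes its full rectangle (perimeter 101.00 mm); the cube at (8.5, 7) (footprint 6×22.5) is included at this height (perimeter 57.00 mm); After the difference (first − rest): starting from the 14×19.5 cube, the 21.5×29 cube at (-4, 10) partially overlaps it — only the 133.00 mm² overlap (of its 623.50 mm²) is removed, clipping the outline; the 6×22.5 cube at (8.5, 7) partially overlaps it — only the 16.50 mm² overlap (of its 135.00 mm²) is removed, clipping the outline — boundary = 48.00 mm; the cube at (11.5, 0.5) is present — its section is the full 20×19.5 rectangle (perimeter 79.00 mm); Combining (union): the regions partially overlap (shared area 16.25 mm²), so the edge portions inside another operand are dropped and the merged outline is re-measured after clipping — boundary = 109.00 mm. So its perimeter = 109.00 mm. Layer 48 is larger (109.00 vs 79.00 mm).

layer 48 (z = 12 mm)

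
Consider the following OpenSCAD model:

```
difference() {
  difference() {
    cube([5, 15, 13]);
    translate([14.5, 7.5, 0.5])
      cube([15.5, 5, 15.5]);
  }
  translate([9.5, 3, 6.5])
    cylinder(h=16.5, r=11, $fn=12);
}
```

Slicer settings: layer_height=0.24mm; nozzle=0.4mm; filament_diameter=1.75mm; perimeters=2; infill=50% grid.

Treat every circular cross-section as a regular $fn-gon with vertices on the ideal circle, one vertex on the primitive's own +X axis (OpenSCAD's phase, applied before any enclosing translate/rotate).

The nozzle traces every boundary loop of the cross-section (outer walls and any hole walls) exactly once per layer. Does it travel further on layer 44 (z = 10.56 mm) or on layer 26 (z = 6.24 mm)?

layer 26 (z = 6.24 mm)

Layer 44 (z = 10.56): the cube is present — its section is the full 5×15 rectangle (perimeter 40.00 mm); the cube at (14.5, 7.5) is present — its section is the full 15.5×5 rectangle (perimeter 41.00 mm); Subtracting the remaining from the first: starting from the 5×15 cube, the 15.5×5 cube at (14.5, 7.5) misses the remaining region (no effect) — boundary = 40.00 mm; the r=11 cylinder at (9.5, 3) contributes a regular 12-gon of circumradius 11 (perimeter = 2·12·11.000·sin(180°/12) = 68.33 mm); Subtracting the remaining from the first: starting from that combined region, the r=11 cylinder at (9.5, 3) partially overlaps it — only the 54.77 mm² overlap (of its 363.00 mm²) is removed, clipping the outline — boundary = 20.37 mm. So its perimeter = 20.37 mm. Layer 26 (z = 6.24): the cube is present — its section is the full 5×15 rectangle (perimeter 40.00 mm); the 15.5×5 cube at (14.5, 7.5) contributes its full rectangle (perimeter 41.00 mm); Subtracting the remaining from the first: starting from the 5×15 cube, the 15.5×5 cube at (14.5, 7.5) misses the remaining region (no effect) — boundary = 40.00 mm; the cylinder at (9.5, 3) does not reach this height (z outside [6.5, 23]); After the difference (first − rest): none of the subtracted shapes is present at this height, so the result so far is unchanged — boundary = 40.00 mm. So its perimeter = 40.00 mm. Layer 26 is larger (40.00 vs 20.37 mm).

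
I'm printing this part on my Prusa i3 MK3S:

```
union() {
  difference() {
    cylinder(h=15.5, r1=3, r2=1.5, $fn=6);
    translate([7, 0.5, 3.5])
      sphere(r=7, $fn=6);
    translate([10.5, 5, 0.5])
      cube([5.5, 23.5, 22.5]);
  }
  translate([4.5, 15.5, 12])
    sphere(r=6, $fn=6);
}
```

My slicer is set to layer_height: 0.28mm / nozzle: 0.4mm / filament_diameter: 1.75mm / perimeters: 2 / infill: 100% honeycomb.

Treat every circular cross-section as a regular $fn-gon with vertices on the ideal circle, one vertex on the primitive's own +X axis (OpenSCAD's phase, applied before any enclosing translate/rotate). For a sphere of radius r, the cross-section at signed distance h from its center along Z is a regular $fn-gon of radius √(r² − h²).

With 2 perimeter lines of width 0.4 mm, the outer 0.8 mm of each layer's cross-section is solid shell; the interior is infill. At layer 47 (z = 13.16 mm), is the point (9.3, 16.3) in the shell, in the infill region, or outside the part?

shell

At z = 13.16 mm: the cone (r1=3→r2=1.5) has section circumradius 1.726 here — a regular 6-gon; the sphere at (7, 0.5) is not intersected at this z (|z−center|=9.660 > r=7); the cube at (10.5, 5) is present — its section is the full 5.5×23.5 rectangle; Taking the first minus the rest: starting from the cone, the 5.5×23.5 cube at (10.5, 5) misses the remaining region (no effect) — 1 connected region; the r=6 sphere at (4.5, 15.5) slices to a regular 6-gon of circumradius 5.887 (√(r²−h²) with h=1.16 from center); Combining (union): the 2 present regions are separate (no shared area or edge), so areas and boundary lengths simply add and each stays a separate island — 2 connected regions. Overall, the cross-section has 2 separate islands. The nearest boundary edge runs (7.44, 20.60)→(10.39, 15.50); distance from the point to it = 0.54 mm. (Shell/infill is judged within the island containing the point — the largest one.) The point is inside the cross-section, 0.54 mm from the nearest boundary — within the 0.8 mm shell band (2 × 0.4).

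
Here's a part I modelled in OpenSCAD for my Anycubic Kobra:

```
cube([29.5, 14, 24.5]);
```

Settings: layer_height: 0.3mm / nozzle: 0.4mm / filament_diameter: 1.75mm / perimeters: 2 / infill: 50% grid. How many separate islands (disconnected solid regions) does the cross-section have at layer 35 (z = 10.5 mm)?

At z = 10.5 mm: the cube (footprint 29.5×14) is included at this height. Overall, the cross-section is a single solid region. Island count = 1.

1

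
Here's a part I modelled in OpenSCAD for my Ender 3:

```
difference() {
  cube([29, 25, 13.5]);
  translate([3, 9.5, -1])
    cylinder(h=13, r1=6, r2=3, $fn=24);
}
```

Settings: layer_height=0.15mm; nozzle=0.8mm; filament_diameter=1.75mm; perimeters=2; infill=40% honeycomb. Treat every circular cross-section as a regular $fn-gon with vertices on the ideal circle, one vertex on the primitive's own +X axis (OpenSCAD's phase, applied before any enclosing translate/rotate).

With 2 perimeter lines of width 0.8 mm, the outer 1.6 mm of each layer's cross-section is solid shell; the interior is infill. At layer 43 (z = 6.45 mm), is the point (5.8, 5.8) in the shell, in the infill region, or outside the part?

shell

At z = 6.45 mm: the cube is present — its section is the full 29×25 rectangle; the cone at (3, 9.5) (r1=6→r2=3) has section circumradius 4.281 here — a regular 24-gon; Taking the first minus the rest: starting from the 29×25 cube, the cone at (3, 9.5) partially overlaps it — only the 51.68 mm² overlap (of its 56.91 mm²) is removed, clipping the outline — 1 connected region. Overall, the cross-section is a single solid region. The nearest boundary edge runs (5.14, 5.79)→(6.03, 6.47); distance from the point to it = 0.40 mm. The point is inside the cross-section, 0.40 mm from the nearest boundary — within the 1.6 mm shell band (2 × 0.8).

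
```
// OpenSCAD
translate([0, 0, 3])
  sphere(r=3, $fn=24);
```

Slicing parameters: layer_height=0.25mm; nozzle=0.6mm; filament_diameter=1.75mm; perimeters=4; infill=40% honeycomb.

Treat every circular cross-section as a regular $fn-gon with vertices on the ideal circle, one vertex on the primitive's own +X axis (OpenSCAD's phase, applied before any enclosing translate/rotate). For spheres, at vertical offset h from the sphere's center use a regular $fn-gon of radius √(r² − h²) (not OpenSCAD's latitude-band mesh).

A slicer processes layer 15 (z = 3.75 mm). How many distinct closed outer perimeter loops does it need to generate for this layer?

1

At z = 3.75 mm: the r=3 sphere slices to a regular 24-gon of circumradius 2.905 (√(r²−h²) with h=0.75 from center). The result has 1 disconnected region.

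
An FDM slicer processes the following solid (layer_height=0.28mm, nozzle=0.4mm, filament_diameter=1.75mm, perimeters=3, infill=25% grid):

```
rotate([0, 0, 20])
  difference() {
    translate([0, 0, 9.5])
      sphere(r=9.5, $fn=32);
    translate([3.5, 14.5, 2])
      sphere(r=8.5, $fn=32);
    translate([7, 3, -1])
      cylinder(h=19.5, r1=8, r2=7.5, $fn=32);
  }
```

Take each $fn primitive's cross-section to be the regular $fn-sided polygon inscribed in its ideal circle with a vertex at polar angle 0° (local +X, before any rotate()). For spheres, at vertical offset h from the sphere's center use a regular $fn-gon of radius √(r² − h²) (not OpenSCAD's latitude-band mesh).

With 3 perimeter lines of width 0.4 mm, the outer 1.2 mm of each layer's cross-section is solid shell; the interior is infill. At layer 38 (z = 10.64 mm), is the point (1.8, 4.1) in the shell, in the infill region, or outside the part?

outside

At z = 10.64 mm: the sphere: section is a regular 32-gon, circumradius = √(r²−h²) = √(9.5²−1.14²) = 9.431; the sphere at (3.5, 14.5) is not intersected at this z (|z−center|=8.640 > r=8.5); the cone at (7, 3) (r1=8→r2=7.5) has section circumradius 7.702 here — a regular 32-gon; Subtracting the remaining from the first: starting from the r=9.5 sphere, the cone at (7, 3) partially overlaps it — only the 102.09 mm² overlap (of its 185.14 mm²) is removed, clipping the outline — 1 connected region; (whole slice rotated 20° about Z — lengths, areas and connectivity unchanged). Overall, the cross-section is a single solid region. Undo the 20° rotation: the query point maps to (3.094, 3.237) in the un-rotated model frame. The nearest boundary edge runs (-0.55, 4.50)→(-0.70, 3.00); distance from the point to it = 3.75 mm. The point is not inside any of the regions above, so it lies outside the cross-section (3.75 mm from the nearest boundary).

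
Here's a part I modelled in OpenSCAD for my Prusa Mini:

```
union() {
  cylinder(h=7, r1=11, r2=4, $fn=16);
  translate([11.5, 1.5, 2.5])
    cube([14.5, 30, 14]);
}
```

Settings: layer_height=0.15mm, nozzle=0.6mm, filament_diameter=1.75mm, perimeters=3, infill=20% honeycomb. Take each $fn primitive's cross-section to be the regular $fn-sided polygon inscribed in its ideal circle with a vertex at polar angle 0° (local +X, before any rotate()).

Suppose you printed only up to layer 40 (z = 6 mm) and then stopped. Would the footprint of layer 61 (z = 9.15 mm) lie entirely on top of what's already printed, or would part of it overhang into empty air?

Compare the two slices. At z = 6: the cone contributes a regular 16-gon of circumradius 5.000 (interpolated between r1=11 and r2=4 at t=0.857) (area = (16/2)·5.000²·sin(360°/16) = 76.54 mm²); the cube at (11.5, 1.5) (footprint 14.5×30) is included at this height (area 435.00 mm²); Combining (union): the 2 present regions are separate (no shared area or edge), so areas and boundary lengths simply add and each stays a separate island — area = 511.54 mm². At z = 9.15: the cone is absent (z outside [0, 7]); the cube at (11.5, 1.5) (footprint 14.5×30) is included at this height (area 435.00 mm²); Combining (union): only the 14.5×30 cube at (11.5, 1.5) is present, so the union is just that shape — area = 435.00 mm². Checking containment: the cross-section at z = 9.15 is a subset of the cross-section at z = 6.

entirely on top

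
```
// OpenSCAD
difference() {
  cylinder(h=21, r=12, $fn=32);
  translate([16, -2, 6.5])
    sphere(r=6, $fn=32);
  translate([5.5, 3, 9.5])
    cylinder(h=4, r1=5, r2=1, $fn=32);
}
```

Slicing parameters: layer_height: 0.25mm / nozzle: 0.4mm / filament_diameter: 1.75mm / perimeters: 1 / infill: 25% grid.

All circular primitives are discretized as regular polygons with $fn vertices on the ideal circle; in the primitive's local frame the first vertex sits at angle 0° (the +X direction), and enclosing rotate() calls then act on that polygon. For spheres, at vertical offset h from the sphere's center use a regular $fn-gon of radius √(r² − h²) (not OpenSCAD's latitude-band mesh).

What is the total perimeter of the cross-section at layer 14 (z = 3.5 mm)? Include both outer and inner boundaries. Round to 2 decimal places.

At z = 3.5 mm: the r=12 cylinder gives a regular 32-gon of circumradius 12 (constant along its height) (perimeter = 2·32·12.000·sin(180°/32) = 75.28 mm); the r=6 sphere at (16, -2) slices to a regular 32-gon of circumradius 5.196 (√(r²−h²) with h=3 from center) (perimeter = 2·32·5.196·sin(180°/32) = 32.60 mm); the cone at (5.5, 3) is not intersected at this z (z outside [9.5, 13.5]); Taking the first minus the rest: starting from the r=12 cylinder, the r=6 sphere at (16, -2) partially overlaps it — only the 3.61 mm² overlap (of its 84.28 mm²) is removed, clipping the outline — boundary = 75.49 mm. Overall, the cross-section is a single solid region. Total boundary length (outer) = 75.49 mm.

75.49 mm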